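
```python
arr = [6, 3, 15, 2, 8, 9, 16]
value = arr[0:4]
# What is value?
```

arr has length 7. The slice arr[0:4] selects indices [0, 1, 2, 3] (0->6, 1->3, 2->15, 3->2), giving [6, 3, 15, 2].

[6, 3, 15, 2]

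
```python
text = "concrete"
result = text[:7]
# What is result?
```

text has length 8. The slice text[:7] selects indices [0, 1, 2, 3, 4, 5, 6] (0->'c', 1->'o', 2->'n', 3->'c', 4->'r', 5->'e', 6->'t'), giving 'concret'.

'concret'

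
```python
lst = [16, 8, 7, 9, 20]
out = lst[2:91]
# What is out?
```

lst has length 5. The slice lst[2:91] selects indices [2, 3, 4] (2->7, 3->9, 4->20), giving [7, 9, 20].

[7, 9, 20]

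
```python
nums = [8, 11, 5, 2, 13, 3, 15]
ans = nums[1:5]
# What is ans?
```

nums has length 7. The slice nums[1:5] selects indices [1, 2, 3, 4] (1->11, 2->5, 3->2, 4->13), giving [11, 5, 2, 13].

[11, 5, 2, 13]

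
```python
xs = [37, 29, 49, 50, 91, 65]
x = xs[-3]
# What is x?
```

xs has length 6. Negative index -3 maps to positive index 6 + (-3) = 3. xs[3] = 50.

50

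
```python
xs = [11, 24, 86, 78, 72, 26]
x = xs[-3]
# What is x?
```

xs has length 6. Negative index -3 maps to positive index 6 + (-3) = 3. xs[3] = 78.

78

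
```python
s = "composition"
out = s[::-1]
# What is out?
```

s has length 11. The slice s[::-1] selects indices [10, 9, 8, 7, 6, 5, 4, 3, 2, 1, 0] (10->'n', 9->'o', 8->'i', 7->'t', 6->'i', 5->'s', 4->'o', 3->'p', 2->'m', 1->'o', 0->'c'), giving 'noitisopmoc'.

'noitisopmoc'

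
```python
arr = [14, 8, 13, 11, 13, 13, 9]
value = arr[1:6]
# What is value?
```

arr has length 7. The slice arr[1:6] selects indices [1, 2, 3, 4, 5] (1->8, 2->13, 3->11, 4->13, 5->13), giving [8, 13, 11, 13, 13].

[8, 13, 11, 13, 13]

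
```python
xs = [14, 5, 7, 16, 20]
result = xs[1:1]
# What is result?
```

xs has length 5. The slice xs[1:1] resolves to an empty index range, so the result is [].

[]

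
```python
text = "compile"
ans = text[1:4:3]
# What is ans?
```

text has length 7. The slice text[1:4:3] selects indices [1] (1->'o'), giving 'o'.

'o'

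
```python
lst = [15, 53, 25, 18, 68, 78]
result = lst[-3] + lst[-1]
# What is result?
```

lst has length 6. Negative index -3 maps to positive index 6 + (-3) = 3. lst[3] = 18.
lst has length 6. Negative index -1 maps to positive index 6 + (-1) = 5. lst[5] = 78.
Sum: 18 + 78 = 96.

96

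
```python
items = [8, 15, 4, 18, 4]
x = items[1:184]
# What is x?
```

items has length 5. The slice items[1:184] selects indices [1, 2, 3, 4] (1->15, 2->4, 3->18, 4->4), giving [15, 4, 18, 4].

[15, 4, 18, 4]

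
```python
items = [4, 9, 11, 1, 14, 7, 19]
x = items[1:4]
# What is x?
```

items has length 7. The slice items[1:4] selects indices [1, 2, 3] (1->9, 2->11, 3->1), giving [9, 11, 1].

[9, 11, 1]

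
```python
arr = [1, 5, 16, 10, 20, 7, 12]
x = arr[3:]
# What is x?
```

arr has length 7. The slice arr[3:] selects indices [3, 4, 5, 6] (3->10, 4->20, 5->7, 6->12), giving [10, 20, 7, 12].

[10, 20, 7, 12]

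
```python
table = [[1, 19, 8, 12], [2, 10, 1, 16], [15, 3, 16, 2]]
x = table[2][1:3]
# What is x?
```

table[2] = [15, 3, 16, 2]. table[2] has length 4. The slice table[2][1:3] selects indices [1, 2] (1->3, 2->16), giving [3, 16].

[3, 16]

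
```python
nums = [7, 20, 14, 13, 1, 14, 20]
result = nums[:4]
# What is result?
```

nums has length 7. The slice nums[:4] selects indices [0, 1, 2, 3] (0->7, 1->20, 2->14, 3->13), giving [7, 20, 14, 13].

[7, 20, 14, 13]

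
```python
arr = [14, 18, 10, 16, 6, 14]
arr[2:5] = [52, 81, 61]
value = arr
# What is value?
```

arr starts as [14, 18, 10, 16, 6, 14] (length 6). The slice arr[2:5] covers indices [2, 3, 4] with values [10, 16, 6]. Replacing that slice with [52, 81, 61] (same length) produces [14, 18, 52, 81, 61, 14].

[14, 18, 52, 81, 61, 14]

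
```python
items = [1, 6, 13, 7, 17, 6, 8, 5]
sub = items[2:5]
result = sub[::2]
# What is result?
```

items has length 8. The slice items[2:5] selects indices [2, 3, 4] (2->13, 3->7, 4->17), giving [13, 7, 17]. So sub = [13, 7, 17]. sub has length 3. The slice sub[::2] selects indices [0, 2] (0->13, 2->17), giving [13, 17].

[13, 17]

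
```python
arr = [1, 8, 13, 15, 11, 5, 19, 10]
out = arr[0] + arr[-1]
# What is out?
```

arr has length 8. arr[0] = 1.
arr has length 8. Negative index -1 maps to positive index 8 + (-1) = 7. arr[7] = 10.
Sum: 1 + 10 = 11.

11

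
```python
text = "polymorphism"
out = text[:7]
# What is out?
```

text has length 12. The slice text[:7] selects indices [0, 1, 2, 3, 4, 5, 6] (0->'p', 1->'o', 2->'l', 3->'y', 4->'m', 5->'o', 6->'r'), giving 'polymor'.

'polymor'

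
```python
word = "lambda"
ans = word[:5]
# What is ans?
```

word has length 6. The slice word[:5] selects indices [0, 1, 2, 3, 4] (0->'l', 1->'a', 2->'m', 3->'b', 4->'d'), giving 'lambd'.

'lambd'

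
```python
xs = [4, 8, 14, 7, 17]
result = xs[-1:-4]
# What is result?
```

xs has length 5. The slice xs[-1:-4] resolves to an empty index range, so the result is [].

[]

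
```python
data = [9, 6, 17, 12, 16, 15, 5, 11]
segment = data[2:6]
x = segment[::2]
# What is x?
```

data has length 8. The slice data[2:6] selects indices [2, 3, 4, 5] (2->17, 3->12, 4->16, 5->15), giving [17, 12, 16, 15]. So segment = [17, 12, 16, 15]. segment has length 4. The slice segment[::2] selects indices [0, 2] (0->17, 2->16), giving [17, 16].

[17, 16]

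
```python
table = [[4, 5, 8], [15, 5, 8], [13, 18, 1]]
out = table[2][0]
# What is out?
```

table[2] = [13, 18, 1]. Taking column 0 of that row yields 13.

13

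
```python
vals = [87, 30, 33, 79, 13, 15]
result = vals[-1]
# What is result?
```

vals has length 6. Negative index -1 maps to positive index 6 + (-1) = 5. vals[5] = 15.

15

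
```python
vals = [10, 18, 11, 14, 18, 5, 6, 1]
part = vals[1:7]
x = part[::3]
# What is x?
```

vals has length 8. The slice vals[1:7] selects indices [1, 2, 3, 4, 5, 6] (1->18, 2->11, 3->14, 4->18, 5->5, 6->6), giving [18, 11, 14, 18, 5, 6]. So part = [18, 11, 14, 18, 5, 6]. part has length 6. The slice part[::3] selects indices [0, 3] (0->18, 3->18), giving [18, 18].

[18, 18]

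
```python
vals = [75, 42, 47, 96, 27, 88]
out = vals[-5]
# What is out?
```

vals has length 6. Negative index -5 maps to positive index 6 + (-5) = 1. vals[1] = 42.

42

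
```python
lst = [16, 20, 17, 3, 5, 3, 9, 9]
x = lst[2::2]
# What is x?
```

lst has length 8. The slice lst[2::2] selects indices [2, 4, 6] (2->17, 4->5, 6->9), giving [17, 5, 9].

[17, 5, 9]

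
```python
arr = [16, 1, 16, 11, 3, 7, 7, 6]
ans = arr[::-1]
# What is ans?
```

arr has length 8. The slice arr[::-1] selects indices [7, 6, 5, 4, 3, 2, 1, 0] (7->6, 6->7, 5->7, 4->3, 3->11, 2->16, 1->1, 0->16), giving [6, 7, 7, 3, 11, 16, 1, 16].

[6, 7, 7, 3, 11, 16, 1, 16]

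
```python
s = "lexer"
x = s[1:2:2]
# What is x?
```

s has length 5. The slice s[1:2:2] selects indices [1] (1->'e'), giving 'e'.

'e'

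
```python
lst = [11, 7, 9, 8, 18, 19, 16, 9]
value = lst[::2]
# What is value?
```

lst has length 8. The slice lst[::2] selects indices [0, 2, 4, 6] (0->11, 2->9, 4->18, 6->16), giving [11, 9, 18, 16].

[11, 9, 18, 16]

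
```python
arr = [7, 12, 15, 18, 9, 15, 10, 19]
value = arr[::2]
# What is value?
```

arr has length 8. The slice arr[::2] selects indices [0, 2, 4, 6] (0->7, 2->15, 4->9, 6->10), giving [7, 15, 9, 10].

[7, 15, 9, 10]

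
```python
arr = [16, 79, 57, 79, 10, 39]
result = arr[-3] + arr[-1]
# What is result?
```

arr has length 6. Negative index -3 maps to positive index 6 + (-3) = 3. arr[3] = 79.
arr has length 6. Negative index -1 maps to positive index 6 + (-1) = 5. arr[5] = 39.
Sum: 79 + 39 = 118.

118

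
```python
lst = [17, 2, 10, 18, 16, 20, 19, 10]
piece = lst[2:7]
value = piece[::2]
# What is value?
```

lst has length 8. The slice lst[2:7] selects indices [2, 3, 4, 5, 6] (2->10, 3->18, 4->16, 5->20, 6->19), giving [10, 18, 16, 20, 19]. So piece = [10, 18, 16, 20, 19]. piece has length 5. The slice piece[::2] selects indices [0, 2, 4] (0->10, 2->16, 4->19), giving [10, 16, 19].

[10, 16, 19]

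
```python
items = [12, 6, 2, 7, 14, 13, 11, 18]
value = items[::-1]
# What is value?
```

items has length 8. The slice items[::-1] selects indices [7, 6, 5, 4, 3, 2, 1, 0] (7->18, 6->11, 5->13, 4->14, 3->7, 2->2, 1->6, 0->12), giving [18, 11, 13, 14, 7, 2, 6, 12].

[18, 11, 13, 14, 7, 2, 6, 12]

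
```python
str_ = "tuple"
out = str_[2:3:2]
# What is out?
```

str_ has length 5. The slice str_[2:3:2] selects indices [2] (2->'p'), giving 'p'.

'p'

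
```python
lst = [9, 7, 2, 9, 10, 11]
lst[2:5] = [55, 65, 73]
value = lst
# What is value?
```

lst starts as [9, 7, 2, 9, 10, 11] (length 6). The slice lst[2:5] covers indices [2, 3, 4] with values [2, 9, 10]. Replacing that slice with [55, 65, 73] (same length) produces [9, 7, 55, 65, 73, 11].

[9, 7, 55, 65, 73, 11]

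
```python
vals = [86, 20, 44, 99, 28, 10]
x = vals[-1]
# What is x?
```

vals has length 6. Negative index -1 maps to positive index 6 + (-1) = 5. vals[5] = 10.

10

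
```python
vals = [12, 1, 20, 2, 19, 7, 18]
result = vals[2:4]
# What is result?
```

vals has length 7. The slice vals[2:4] selects indices [2, 3] (2->20, 3->2), giving [20, 2].

[20, 2]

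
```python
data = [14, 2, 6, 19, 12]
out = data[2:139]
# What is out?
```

data has length 5. The slice data[2:139] selects indices [2, 3, 4] (2->6, 3->19, 4->12), giving [6, 19, 12].

[6, 19, 12]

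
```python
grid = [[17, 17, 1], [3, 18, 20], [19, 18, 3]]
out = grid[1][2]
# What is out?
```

grid[1] = [3, 18, 20]. Taking column 2 of that row yields 20.

20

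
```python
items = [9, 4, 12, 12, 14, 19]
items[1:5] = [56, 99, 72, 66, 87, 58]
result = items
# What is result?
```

items starts as [9, 4, 12, 12, 14, 19] (length 6). The slice items[1:5] covers indices [1, 2, 3, 4] with values [4, 12, 12, 14]. Replacing that slice with [56, 99, 72, 66, 87, 58] (different length) produces [9, 56, 99, 72, 66, 87, 58, 19].

[9, 56, 99, 72, 66, 87, 58, 19]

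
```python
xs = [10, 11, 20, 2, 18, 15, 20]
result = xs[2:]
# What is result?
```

xs has length 7. The slice xs[2:] selects indices [2, 3, 4, 5, 6] (2->20, 3->2, 4->18, 5->15, 6->20), giving [20, 2, 18, 15, 20].

[20, 2, 18, 15, 20]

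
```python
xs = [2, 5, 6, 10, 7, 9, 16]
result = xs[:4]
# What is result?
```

xs has length 7. The slice xs[:4] selects indices [0, 1, 2, 3] (0->2, 1->5, 2->6, 3->10), giving [2, 5, 6, 10].

[2, 5, 6, 10]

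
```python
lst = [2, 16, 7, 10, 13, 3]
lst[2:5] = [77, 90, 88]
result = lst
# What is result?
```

lst starts as [2, 16, 7, 10, 13, 3] (length 6). The slice lst[2:5] covers indices [2, 3, 4] with values [7, 10, 13]. Replacing that slice with [77, 90, 88] (same length) produces [2, 16, 77, 90, 88, 3].

[2, 16, 77, 90, 88, 3]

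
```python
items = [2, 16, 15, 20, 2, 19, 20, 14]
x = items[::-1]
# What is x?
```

items has length 8. The slice items[::-1] selects indices [7, 6, 5, 4, 3, 2, 1, 0] (7->14, 6->20, 5->19, 4->2, 3->20, 2->15, 1->16, 0->2), giving [14, 20, 19, 2, 20, 15, 16, 2].

[14, 20, 19, 2, 20, 15, 16, 2]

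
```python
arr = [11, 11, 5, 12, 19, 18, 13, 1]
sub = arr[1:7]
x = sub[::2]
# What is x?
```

arr has length 8. The slice arr[1:7] selects indices [1, 2, 3, 4, 5, 6] (1->11, 2->5, 3->12, 4->19, 5->18, 6->13), giving [11, 5, 12, 19, 18, 13]. So sub = [11, 5, 12, 19, 18, 13]. sub has length 6. The slice sub[::2] selects indices [0, 2, 4] (0->11, 2->12, 4->18), giving [11, 12, 18].

[11, 12, 18]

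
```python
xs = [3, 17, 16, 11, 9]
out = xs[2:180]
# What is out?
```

xs has length 5. The slice xs[2:180] selects indices [2, 3, 4] (2->16, 3->11, 4->9), giving [16, 11, 9].

[16, 11, 9]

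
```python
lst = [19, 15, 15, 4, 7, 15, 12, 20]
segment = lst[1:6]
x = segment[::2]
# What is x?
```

lst has length 8. The slice lst[1:6] selects indices [1, 2, 3, 4, 5] (1->15, 2->15, 3->4, 4->7, 5->15), giving [15, 15, 4, 7, 15]. So segment = [15, 15, 4, 7, 15]. segment has length 5. The slice segment[::2] selects indices [0, 2, 4] (0->15, 2->4, 4->15), giving [15, 4, 15].

[15, 4, 15]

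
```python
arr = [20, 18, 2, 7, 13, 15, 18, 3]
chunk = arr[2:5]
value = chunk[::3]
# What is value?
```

arr has length 8. The slice arr[2:5] selects indices [2, 3, 4] (2->2, 3->7, 4->13), giving [2, 7, 13]. So chunk = [2, 7, 13]. chunk has length 3. The slice chunk[::3] selects indices [0] (0->2), giving [2].

[2]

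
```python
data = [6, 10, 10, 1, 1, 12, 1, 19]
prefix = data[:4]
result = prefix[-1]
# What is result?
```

data has length 8. The slice data[:4] selects indices [0, 1, 2, 3] (0->6, 1->10, 2->10, 3->1), giving [6, 10, 10, 1]. So prefix = [6, 10, 10, 1]. Then prefix[-1] = 1.

1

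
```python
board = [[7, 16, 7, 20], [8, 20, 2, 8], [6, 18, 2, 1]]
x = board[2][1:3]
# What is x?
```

board[2] = [6, 18, 2, 1]. board[2] has length 4. The slice board[2][1:3] selects indices [1, 2] (1->18, 2->2), giving [18, 2].

[18, 2]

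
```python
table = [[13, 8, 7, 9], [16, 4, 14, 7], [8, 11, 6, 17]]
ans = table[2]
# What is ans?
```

table has 3 rows. Row 2 is [8, 11, 6, 17].

[8, 11, 6, 17]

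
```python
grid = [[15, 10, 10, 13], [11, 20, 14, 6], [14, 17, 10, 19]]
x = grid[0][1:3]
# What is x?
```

grid[0] = [15, 10, 10, 13]. grid[0] has length 4. The slice grid[0][1:3] selects indices [1, 2] (1->10, 2->10), giving [10, 10].

[10, 10]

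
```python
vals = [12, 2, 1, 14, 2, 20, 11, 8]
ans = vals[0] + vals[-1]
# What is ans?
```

vals has length 8. vals[0] = 12.
vals has length 8. Negative index -1 maps to positive index 8 + (-1) = 7. vals[7] = 8.
Sum: 12 + 8 = 20.

20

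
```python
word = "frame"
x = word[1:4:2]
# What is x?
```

word has length 5. The slice word[1:4:2] selects indices [1, 3] (1->'r', 3->'m'), giving 'rm'.

'rm'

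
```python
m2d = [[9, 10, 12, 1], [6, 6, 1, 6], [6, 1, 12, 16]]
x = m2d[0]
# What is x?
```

m2d has 3 rows. Row 0 is [9, 10, 12, 1].

[9, 10, 12, 1]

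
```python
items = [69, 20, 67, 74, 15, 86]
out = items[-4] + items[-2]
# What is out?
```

items has length 6. Negative index -4 maps to positive index 6 + (-4) = 2. items[2] = 67.
items has length 6. Negative index -2 maps to positive index 6 + (-2) = 4. items[4] = 15.
Sum: 67 + 15 = 82.

82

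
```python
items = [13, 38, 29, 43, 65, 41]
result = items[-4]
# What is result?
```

items has length 6. Negative index -4 maps to positive index 6 + (-4) = 2. items[2] = 29.

29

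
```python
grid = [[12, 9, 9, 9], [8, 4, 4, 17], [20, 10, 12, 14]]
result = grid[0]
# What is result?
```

grid has 3 rows. Row 0 is [12, 9, 9, 9].

[12, 9, 9, 9]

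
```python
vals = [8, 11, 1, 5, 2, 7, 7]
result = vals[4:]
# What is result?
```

vals has length 7. The slice vals[4:] selects indices [4, 5, 6] (4->2, 5->7, 6->7), giving [2, 7, 7].

[2, 7, 7]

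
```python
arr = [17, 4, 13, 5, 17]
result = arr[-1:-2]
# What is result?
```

arr has length 5. The slice arr[-1:-2] resolves to an empty index range, so the result is [].

[]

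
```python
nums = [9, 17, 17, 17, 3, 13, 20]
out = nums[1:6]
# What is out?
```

nums has length 7. The slice nums[1:6] selects indices [1, 2, 3, 4, 5] (1->17, 2->17, 3->17, 4->3, 5->13), giving [17, 17, 17, 3, 13].

[17, 17, 17, 3, 13]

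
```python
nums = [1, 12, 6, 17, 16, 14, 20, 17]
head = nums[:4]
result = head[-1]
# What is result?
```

nums has length 8. The slice nums[:4] selects indices [0, 1, 2, 3] (0->1, 1->12, 2->6, 3->17), giving [1, 12, 6, 17]. So head = [1, 12, 6, 17]. Then head[-1] = 17.

17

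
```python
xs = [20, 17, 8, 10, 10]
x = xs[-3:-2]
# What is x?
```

xs has length 5. The slice xs[-3:-2] selects indices [2] (2->8), giving [8].

[8]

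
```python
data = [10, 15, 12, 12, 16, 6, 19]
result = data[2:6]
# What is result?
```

data has length 7. The slice data[2:6] selects indices [2, 3, 4, 5] (2->12, 3->12, 4->16, 5->6), giving [12, 12, 16, 6].

[12, 12, 16, 6]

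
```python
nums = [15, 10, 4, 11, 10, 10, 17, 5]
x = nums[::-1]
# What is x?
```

nums has length 8. The slice nums[::-1] selects indices [7, 6, 5, 4, 3, 2, 1, 0] (7->5, 6->17, 5->10, 4->10, 3->11, 2->4, 1->10, 0->15), giving [5, 17, 10, 10, 11, 4, 10, 15].

[5, 17, 10, 10, 11, 4, 10, 15]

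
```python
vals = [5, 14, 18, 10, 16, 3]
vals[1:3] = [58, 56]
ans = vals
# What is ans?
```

vals starts as [5, 14, 18, 10, 16, 3] (length 6). The slice vals[1:3] covers indices [1, 2] with values [14, 18]. Replacing that slice with [58, 56] (same length) produces [5, 58, 56, 10, 16, 3].

[5, 58, 56, 10, 16, 3]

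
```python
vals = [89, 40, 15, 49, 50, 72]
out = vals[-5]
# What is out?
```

vals has length 6. Negative index -5 maps to positive index 6 + (-5) = 1. vals[1] = 40.

40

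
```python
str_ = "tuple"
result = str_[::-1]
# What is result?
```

str_ has length 5. The slice str_[::-1] selects indices [4, 3, 2, 1, 0] (4->'e', 3->'l', 2->'p', 1->'u', 0->'t'), giving 'elput'.

'elput'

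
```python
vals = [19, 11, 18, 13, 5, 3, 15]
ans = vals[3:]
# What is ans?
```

vals has length 7. The slice vals[3:] selects indices [3, 4, 5, 6] (3->13, 4->5, 5->3, 6->15), giving [13, 5, 3, 15].

[13, 5, 3, 15]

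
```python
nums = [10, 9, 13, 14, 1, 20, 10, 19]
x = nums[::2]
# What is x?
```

nums has length 8. The slice nums[::2] selects indices [0, 2, 4, 6] (0->10, 2->13, 4->1, 6->10), giving [10, 13, 1, 10].

[10, 13, 1, 10]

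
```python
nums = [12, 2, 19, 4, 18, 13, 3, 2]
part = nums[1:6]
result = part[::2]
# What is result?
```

nums has length 8. The slice nums[1:6] selects indices [1, 2, 3, 4, 5] (1->2, 2->19, 3->4, 4->18, 5->13), giving [2, 19, 4, 18, 13]. So part = [2, 19, 4, 18, 13]. part has length 5. The slice part[::2] selects indices [0, 2, 4] (0->2, 2->4, 4->13), giving [2, 4, 13].

[2, 4, 13]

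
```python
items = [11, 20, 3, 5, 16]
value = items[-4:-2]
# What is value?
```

items has length 5. The slice items[-4:-2] selects indices [1, 2] (1->20, 2->3), giving [20, 3].

[20, 3]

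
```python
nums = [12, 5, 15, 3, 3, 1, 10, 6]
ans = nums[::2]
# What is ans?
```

nums has length 8. The slice nums[::2] selects indices [0, 2, 4, 6] (0->12, 2->15, 4->3, 6->10), giving [12, 15, 3, 10].

[12, 15, 3, 10]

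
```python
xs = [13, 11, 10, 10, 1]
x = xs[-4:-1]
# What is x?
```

xs has length 5. The slice xs[-4:-1] selects indices [1, 2, 3] (1->11, 2->10, 3->10), giving [11, 10, 10].

[11, 10, 10]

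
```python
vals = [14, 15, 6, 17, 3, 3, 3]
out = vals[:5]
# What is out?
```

vals has length 7. The slice vals[:5] selects indices [0, 1, 2, 3, 4] (0->14, 1->15, 2->6, 3->17, 4->3), giving [14, 15, 6, 17, 3].

[14, 15, 6, 17, 3]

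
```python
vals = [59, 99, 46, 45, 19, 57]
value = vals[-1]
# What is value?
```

vals has length 6. Negative index -1 maps to positive index 6 + (-1) = 5. vals[5] = 57.

57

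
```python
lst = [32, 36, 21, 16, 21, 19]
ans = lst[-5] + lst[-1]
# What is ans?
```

lst has length 6. Negative index -5 maps to positive index 6 + (-5) = 1. lst[1] = 36.
lst has length 6. Negative index -1 maps to positive index 6 + (-1) = 5. lst[5] = 19.
Sum: 36 + 19 = 55.

55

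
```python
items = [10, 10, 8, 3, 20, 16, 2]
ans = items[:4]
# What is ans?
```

items has length 7. The slice items[:4] selects indices [0, 1, 2, 3] (0->10, 1->10, 2->8, 3->3), giving [10, 10, 8, 3].

[10, 10, 8, 3]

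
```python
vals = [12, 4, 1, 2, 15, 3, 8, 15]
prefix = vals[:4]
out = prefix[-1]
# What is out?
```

vals has length 8. The slice vals[:4] selects indices [0, 1, 2, 3] (0->12, 1->4, 2->1, 3->2), giving [12, 4, 1, 2]. So prefix = [12, 4, 1, 2]. Then prefix[-1] = 2.

2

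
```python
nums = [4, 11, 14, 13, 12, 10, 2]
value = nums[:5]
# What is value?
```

nums has length 7. The slice nums[:5] selects indices [0, 1, 2, 3, 4] (0->4, 1->11, 2->14, 3->13, 4->12), giving [4, 11, 14, 13, 12].

[4, 11, 14, 13, 12]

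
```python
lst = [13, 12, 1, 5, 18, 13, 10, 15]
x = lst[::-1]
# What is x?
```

lst has length 8. The slice lst[::-1] selects indices [7, 6, 5, 4, 3, 2, 1, 0] (7->15, 6->10, 5->13, 4->18, 3->5, 2->1, 1->12, 0->13), giving [15, 10, 13, 18, 5, 1, 12, 13].

[15, 10, 13, 18, 5, 1, 12, 13]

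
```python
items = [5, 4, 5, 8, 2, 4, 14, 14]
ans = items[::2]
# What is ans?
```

items has length 8. The slice items[::2] selects indices [0, 2, 4, 6] (0->5, 2->5, 4->2, 6->14), giving [5, 5, 2, 14].

[5, 5, 2, 14]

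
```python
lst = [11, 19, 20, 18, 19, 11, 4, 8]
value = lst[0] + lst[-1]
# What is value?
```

lst has length 8. lst[0] = 11.
lst has length 8. Negative index -1 maps to positive index 8 + (-1) = 7. lst[7] = 8.
Sum: 11 + 8 = 19.

19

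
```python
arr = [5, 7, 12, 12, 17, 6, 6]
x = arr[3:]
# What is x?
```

arr has length 7. The slice arr[3:] selects indices [3, 4, 5, 6] (3->12, 4->17, 5->6, 6->6), giving [12, 17, 6, 6].

[12, 17, 6, 6]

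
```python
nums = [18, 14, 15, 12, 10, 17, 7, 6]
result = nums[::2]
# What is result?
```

nums has length 8. The slice nums[::2] selects indices [0, 2, 4, 6] (0->18, 2->15, 4->10, 6->7), giving [18, 15, 10, 7].

[18, 15, 10, 7]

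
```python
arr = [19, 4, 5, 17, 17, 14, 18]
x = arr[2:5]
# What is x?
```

arr has length 7. The slice arr[2:5] selects indices [2, 3, 4] (2->5, 3->17, 4->17), giving [5, 17, 17].

[5, 17, 17]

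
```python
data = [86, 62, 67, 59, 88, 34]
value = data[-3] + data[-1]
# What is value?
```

data has length 6. Negative index -3 maps to positive index 6 + (-3) = 3. data[3] = 59.
data has length 6. Negative index -1 maps to positive index 6 + (-1) = 5. data[5] = 34.
Sum: 59 + 34 = 93.

93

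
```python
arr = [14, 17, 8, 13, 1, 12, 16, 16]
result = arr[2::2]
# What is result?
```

arr has length 8. The slice arr[2::2] selects indices [2, 4, 6] (2->8, 4->1, 6->16), giving [8, 1, 16].

[8, 1, 16]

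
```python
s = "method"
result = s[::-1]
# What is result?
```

s has length 6. The slice s[::-1] selects indices [5, 4, 3, 2, 1, 0] (5->'d', 4->'o', 3->'h', 2->'t', 1->'e', 0->'m'), giving 'dohtem'.

'dohtem'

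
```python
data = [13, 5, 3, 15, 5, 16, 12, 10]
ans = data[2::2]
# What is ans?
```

data has length 8. The slice data[2::2] selects indices [2, 4, 6] (2->3, 4->5, 6->12), giving [3, 5, 12].

[3, 5, 12]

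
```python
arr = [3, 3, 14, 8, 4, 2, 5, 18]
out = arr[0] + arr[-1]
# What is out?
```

arr has length 8. arr[0] = 3.
arr has length 8. Negative index -1 maps to positive index 8 + (-1) = 7. arr[7] = 18.
Sum: 3 + 18 = 21.

21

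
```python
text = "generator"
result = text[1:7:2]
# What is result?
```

text has length 9. The slice text[1:7:2] selects indices [1, 3, 5] (1->'e', 3->'e', 5->'a'), giving 'eea'.

'eea'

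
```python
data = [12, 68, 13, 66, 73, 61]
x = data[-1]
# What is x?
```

data has length 6. Negative index -1 maps to positive index 6 + (-1) = 5. data[5] = 61.

61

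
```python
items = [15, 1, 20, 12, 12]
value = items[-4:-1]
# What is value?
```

items has length 5. The slice items[-4:-1] selects indices [1, 2, 3] (1->1, 2->20, 3->12), giving [1, 20, 12].

[1, 20, 12]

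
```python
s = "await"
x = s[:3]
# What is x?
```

s has length 5. The slice s[:3] selects indices [0, 1, 2] (0->'a', 1->'w', 2->'a'), giving 'awa'.

'awa'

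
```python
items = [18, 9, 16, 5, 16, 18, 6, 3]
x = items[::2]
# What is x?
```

items has length 8. The slice items[::2] selects indices [0, 2, 4, 6] (0->18, 2->16, 4->16, 6->6), giving [18, 16, 16, 6].

[18, 16, 16, 6]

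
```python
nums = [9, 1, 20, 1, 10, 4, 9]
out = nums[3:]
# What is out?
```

nums has length 7. The slice nums[3:] selects indices [3, 4, 5, 6] (3->1, 4->10, 5->4, 6->9), giving [1, 10, 4, 9].

[1, 10, 4, 9]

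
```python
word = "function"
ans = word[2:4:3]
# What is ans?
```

word has length 8. The slice word[2:4:3] selects indices [2] (2->'n'), giving 'n'.

'n'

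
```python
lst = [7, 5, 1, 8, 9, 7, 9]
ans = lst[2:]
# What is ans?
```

lst has length 7. The slice lst[2:] selects indices [2, 3, 4, 5, 6] (2->1, 3->8, 4->9, 5->7, 6->9), giving [1, 8, 9, 7, 9].

[1, 8, 9, 7, 9]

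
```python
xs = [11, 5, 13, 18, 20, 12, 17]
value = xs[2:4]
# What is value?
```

xs has length 7. The slice xs[2:4] selects indices [2, 3] (2->13, 3->18), giving [13, 18].

[13, 18]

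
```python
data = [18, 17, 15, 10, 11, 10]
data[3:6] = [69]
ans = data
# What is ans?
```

data starts as [18, 17, 15, 10, 11, 10] (length 6). The slice data[3:6] covers indices [3, 4, 5] with values [10, 11, 10]. Replacing that slice with [69] (different length) produces [18, 17, 15, 69].

[18, 17, 15, 69]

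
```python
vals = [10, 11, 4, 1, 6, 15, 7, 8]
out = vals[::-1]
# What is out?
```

vals has length 8. The slice vals[::-1] selects indices [7, 6, 5, 4, 3, 2, 1, 0] (7->8, 6->7, 5->15, 4->6, 3->1, 2->4, 1->11, 0->10), giving [8, 7, 15, 6, 1, 4, 11, 10].

[8, 7, 15, 6, 1, 4, 11, 10]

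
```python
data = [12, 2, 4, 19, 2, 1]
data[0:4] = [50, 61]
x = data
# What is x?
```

data starts as [12, 2, 4, 19, 2, 1] (length 6). The slice data[0:4] covers indices [0, 1, 2, 3] with values [12, 2, 4, 19]. Replacing that slice with [50, 61] (different length) produces [50, 61, 2, 1].

[50, 61, 2, 1]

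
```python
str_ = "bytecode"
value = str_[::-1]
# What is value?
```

str_ has length 8. The slice str_[::-1] selects indices [7, 6, 5, 4, 3, 2, 1, 0] (7->'e', 6->'d', 5->'o', 4->'c', 3->'e', 2->'t', 1->'y', 0->'b'), giving 'edocetyb'.

'edocetyb'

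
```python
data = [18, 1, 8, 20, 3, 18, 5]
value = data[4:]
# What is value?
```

data has length 7. The slice data[4:] selects indices [4, 5, 6] (4->3, 5->18, 6->5), giving [3, 18, 5].

[3, 18, 5]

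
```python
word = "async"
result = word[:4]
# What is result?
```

word has length 5. The slice word[:4] selects indices [0, 1, 2, 3] (0->'a', 1->'s', 2->'y', 3->'n'), giving 'asyn'.

'asyn'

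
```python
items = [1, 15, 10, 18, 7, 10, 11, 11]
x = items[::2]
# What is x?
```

items has length 8. The slice items[::2] selects indices [0, 2, 4, 6] (0->1, 2->10, 4->7, 6->11), giving [1, 10, 7, 11].

[1, 10, 7, 11]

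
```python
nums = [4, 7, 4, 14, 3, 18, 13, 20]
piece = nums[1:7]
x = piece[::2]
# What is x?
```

nums has length 8. The slice nums[1:7] selects indices [1, 2, 3, 4, 5, 6] (1->7, 2->4, 3->14, 4->3, 5->18, 6->13), giving [7, 4, 14, 3, 18, 13]. So piece = [7, 4, 14, 3, 18, 13]. piece has length 6. The slice piece[::2] selects indices [0, 2, 4] (0->7, 2->14, 4->18), giving [7, 14, 18].

[7, 14, 18]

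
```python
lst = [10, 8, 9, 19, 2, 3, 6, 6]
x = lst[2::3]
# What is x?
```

lst has length 8. The slice lst[2::3] selects indices [2, 5] (2->9, 5->3), giving [9, 3].

[9, 3]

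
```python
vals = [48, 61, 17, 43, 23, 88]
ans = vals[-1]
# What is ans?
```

vals has length 6. Negative index -1 maps to positive index 6 + (-1) = 5. vals[5] = 88.

88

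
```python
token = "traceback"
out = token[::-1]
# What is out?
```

token has length 9. The slice token[::-1] selects indices [8, 7, 6, 5, 4, 3, 2, 1, 0] (8->'k', 7->'c', 6->'a', 5->'b', 4->'e', 3->'c', 2->'a', 1->'r', 0->'t'), giving 'kcabecart'.

'kcabecart'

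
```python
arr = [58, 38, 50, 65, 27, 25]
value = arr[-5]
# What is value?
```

arr has length 6. Negative index -5 maps to positive index 6 + (-5) = 1. arr[1] = 38.

38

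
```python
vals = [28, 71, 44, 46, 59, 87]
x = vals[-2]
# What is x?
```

vals has length 6. Negative index -2 maps to positive index 6 + (-2) = 4. vals[4] = 59.

59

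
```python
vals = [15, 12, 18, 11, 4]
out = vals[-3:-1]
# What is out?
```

vals has length 5. The slice vals[-3:-1] selects indices [2, 3] (2->18, 3->11), giving [18, 11].

[18, 11]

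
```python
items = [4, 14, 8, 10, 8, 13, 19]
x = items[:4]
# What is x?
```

items has length 7. The slice items[:4] selects indices [0, 1, 2, 3] (0->4, 1->14, 2->8, 3->10), giving [4, 14, 8, 10].

[4, 14, 8, 10]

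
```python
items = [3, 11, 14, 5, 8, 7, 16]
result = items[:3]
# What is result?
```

items has length 7. The slice items[:3] selects indices [0, 1, 2] (0->3, 1->11, 2->14), giving [3, 11, 14].

[3, 11, 14]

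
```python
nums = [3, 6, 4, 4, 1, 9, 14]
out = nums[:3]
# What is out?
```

nums has length 7. The slice nums[:3] selects indices [0, 1, 2] (0->3, 1->6, 2->4), giving [3, 6, 4].

[3, 6, 4]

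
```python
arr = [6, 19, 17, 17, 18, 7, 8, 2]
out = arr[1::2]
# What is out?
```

arr has length 8. The slice arr[1::2] selects indices [1, 3, 5, 7] (1->19, 3->17, 5->7, 7->2), giving [19, 17, 7, 2].

[19, 17, 7, 2]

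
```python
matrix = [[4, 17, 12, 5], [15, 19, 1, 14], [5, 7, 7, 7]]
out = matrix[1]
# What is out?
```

matrix has 3 rows. Row 1 is [15, 19, 1, 14].

[15, 19, 1, 14]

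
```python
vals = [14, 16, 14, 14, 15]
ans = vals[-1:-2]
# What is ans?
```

vals has length 5. The slice vals[-1:-2] resolves to an empty index range, so the result is [].

[]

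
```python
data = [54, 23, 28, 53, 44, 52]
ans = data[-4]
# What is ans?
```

data has length 6. Negative index -4 maps to positive index 6 + (-4) = 2. data[2] = 28.

28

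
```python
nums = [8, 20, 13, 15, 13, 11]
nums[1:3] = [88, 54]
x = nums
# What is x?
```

nums starts as [8, 20, 13, 15, 13, 11] (length 6). The slice nums[1:3] covers indices [1, 2] with values [20, 13]. Replacing that slice with [88, 54] (same length) produces [8, 88, 54, 15, 13, 11].

[8, 88, 54, 15, 13, 11]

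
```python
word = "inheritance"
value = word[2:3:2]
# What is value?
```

word has length 11. The slice word[2:3:2] selects indices [2] (2->'h'), giving 'h'.

'h'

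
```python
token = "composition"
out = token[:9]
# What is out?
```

token has length 11. The slice token[:9] selects indices [0, 1, 2, 3, 4, 5, 6, 7, 8] (0->'c', 1->'o', 2->'m', 3->'p', 4->'o', 5->'s', 6->'i', 7->'t', 8->'i'), giving 'compositi'.

'compositi'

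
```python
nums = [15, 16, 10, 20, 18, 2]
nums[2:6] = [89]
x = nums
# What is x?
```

nums starts as [15, 16, 10, 20, 18, 2] (length 6). The slice nums[2:6] covers indices [2, 3, 4, 5] with values [10, 20, 18, 2]. Replacing that slice with [89] (different length) produces [15, 16, 89].

[15, 16, 89]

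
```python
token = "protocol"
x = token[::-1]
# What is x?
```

token has length 8. The slice token[::-1] selects indices [7, 6, 5, 4, 3, 2, 1, 0] (7->'l', 6->'o', 5->'c', 4->'o', 3->'t', 2->'o', 1->'r', 0->'p'), giving 'locotorp'.

'locotorp'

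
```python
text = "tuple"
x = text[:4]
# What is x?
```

text has length 5. The slice text[:4] selects indices [0, 1, 2, 3] (0->'t', 1->'u', 2->'p', 3->'l'), giving 'tupl'.

'tupl'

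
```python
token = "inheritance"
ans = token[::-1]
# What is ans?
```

token has length 11. The slice token[::-1] selects indices [10, 9, 8, 7, 6, 5, 4, 3, 2, 1, 0] (10->'e', 9->'c', 8->'n', 7->'a', 6->'t', 5->'i', 4->'r', 3->'e', 2->'h', 1->'n', 0->'i'), giving 'ecnatirehni'.

'ecnatirehni'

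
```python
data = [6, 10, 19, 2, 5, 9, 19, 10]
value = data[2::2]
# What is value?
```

data has length 8. The slice data[2::2] selects indices [2, 4, 6] (2->19, 4->5, 6->19), giving [19, 5, 19].

[19, 5, 19]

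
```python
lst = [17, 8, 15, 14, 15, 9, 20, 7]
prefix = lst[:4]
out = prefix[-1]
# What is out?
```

lst has length 8. The slice lst[:4] selects indices [0, 1, 2, 3] (0->17, 1->8, 2->15, 3->14), giving [17, 8, 15, 14]. So prefix = [17, 8, 15, 14]. Then prefix[-1] = 14.

14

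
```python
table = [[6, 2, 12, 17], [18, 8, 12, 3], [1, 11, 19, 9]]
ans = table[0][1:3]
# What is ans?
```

table[0] = [6, 2, 12, 17]. table[0] has length 4. The slice table[0][1:3] selects indices [1, 2] (1->2, 2->12), giving [2, 12].

[2, 12]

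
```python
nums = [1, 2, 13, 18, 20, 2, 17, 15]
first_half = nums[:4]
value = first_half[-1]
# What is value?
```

nums has length 8. The slice nums[:4] selects indices [0, 1, 2, 3] (0->1, 1->2, 2->13, 3->18), giving [1, 2, 13, 18]. So first_half = [1, 2, 13, 18]. Then first_half[-1] = 18.

18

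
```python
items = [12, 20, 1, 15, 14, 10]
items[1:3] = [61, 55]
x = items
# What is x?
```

items starts as [12, 20, 1, 15, 14, 10] (length 6). The slice items[1:3] covers indices [1, 2] with values [20, 1]. Replacing that slice with [61, 55] (same length) produces [12, 61, 55, 15, 14, 10].

[12, 61, 55, 15, 14, 10]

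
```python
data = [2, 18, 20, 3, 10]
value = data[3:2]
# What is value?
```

data has length 5. The slice data[3:2] resolves to an empty index range, so the result is [].

[]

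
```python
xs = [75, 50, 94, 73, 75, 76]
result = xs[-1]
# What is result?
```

xs has length 6. Negative index -1 maps to positive index 6 + (-1) = 5. xs[5] = 76.

76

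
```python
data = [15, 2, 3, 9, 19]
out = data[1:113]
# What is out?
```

data has length 5. The slice data[1:113] selects indices [1, 2, 3, 4] (1->2, 2->3, 3->9, 4->19), giving [2, 3, 9, 19].

[2, 3, 9, 19]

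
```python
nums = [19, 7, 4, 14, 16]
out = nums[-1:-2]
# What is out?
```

nums has length 5. The slice nums[-1:-2] resolves to an empty index range, so the result is [].

[]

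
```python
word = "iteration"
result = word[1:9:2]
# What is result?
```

word has length 9. The slice word[1:9:2] selects indices [1, 3, 5, 7] (1->'t', 3->'r', 5->'t', 7->'o'), giving 'trto'.

'trto'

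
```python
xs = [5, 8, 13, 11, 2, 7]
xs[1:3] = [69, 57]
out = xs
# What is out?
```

xs starts as [5, 8, 13, 11, 2, 7] (length 6). The slice xs[1:3] covers indices [1, 2] with values [8, 13]. Replacing that slice with [69, 57] (same length) produces [5, 69, 57, 11, 2, 7].

[5, 69, 57, 11, 2, 7]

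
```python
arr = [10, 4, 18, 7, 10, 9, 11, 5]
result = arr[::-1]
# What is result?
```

arr has length 8. The slice arr[::-1] selects indices [7, 6, 5, 4, 3, 2, 1, 0] (7->5, 6->11, 5->9, 4->10, 3->7, 2->18, 1->4, 0->10), giving [5, 11, 9, 10, 7, 18, 4, 10].

[5, 11, 9, 10, 7, 18, 4, 10]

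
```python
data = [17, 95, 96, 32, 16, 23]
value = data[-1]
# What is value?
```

data has length 6. Negative index -1 maps to positive index 6 + (-1) = 5. data[5] = 23.

23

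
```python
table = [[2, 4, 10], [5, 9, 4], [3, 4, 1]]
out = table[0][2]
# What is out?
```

table[0] = [2, 4, 10]. Taking column 2 of that row yields 10.

10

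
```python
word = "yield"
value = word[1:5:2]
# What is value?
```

word has length 5. The slice word[1:5:2] selects indices [1, 3] (1->'i', 3->'l'), giving 'il'.

'il'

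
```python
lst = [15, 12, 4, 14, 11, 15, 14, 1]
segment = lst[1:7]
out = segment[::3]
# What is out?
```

lst has length 8. The slice lst[1:7] selects indices [1, 2, 3, 4, 5, 6] (1->12, 2->4, 3->14, 4->11, 5->15, 6->14), giving [12, 4, 14, 11, 15, 14]. So segment = [12, 4, 14, 11, 15, 14]. segment has length 6. The slice segment[::3] selects indices [0, 3] (0->12, 3->11), giving [12, 11].

[12, 11]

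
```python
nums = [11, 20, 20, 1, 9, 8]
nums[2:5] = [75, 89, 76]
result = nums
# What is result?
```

nums starts as [11, 20, 20, 1, 9, 8] (length 6). The slice nums[2:5] covers indices [2, 3, 4] with values [20, 1, 9]. Replacing that slice with [75, 89, 76] (same length) produces [11, 20, 75, 89, 76, 8].

[11, 20, 75, 89, 76, 8]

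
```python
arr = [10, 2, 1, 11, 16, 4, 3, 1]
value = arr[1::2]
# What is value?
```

arr has length 8. The slice arr[1::2] selects indices [1, 3, 5, 7] (1->2, 3->11, 5->4, 7->1), giving [2, 11, 4, 1].

[2, 11, 4, 1]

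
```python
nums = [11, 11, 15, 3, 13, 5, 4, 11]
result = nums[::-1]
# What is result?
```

nums has length 8. The slice nums[::-1] selects indices [7, 6, 5, 4, 3, 2, 1, 0] (7->11, 6->4, 5->5, 4->13, 3->3, 2->15, 1->11, 0->11), giving [11, 4, 5, 13, 3, 15, 11, 11].

[11, 4, 5, 13, 3, 15, 11, 11]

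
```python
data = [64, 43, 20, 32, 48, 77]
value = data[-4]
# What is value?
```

data has length 6. Negative index -4 maps to positive index 6 + (-4) = 2. data[2] = 20.

20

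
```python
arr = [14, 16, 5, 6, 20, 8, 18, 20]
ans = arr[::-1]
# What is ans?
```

arr has length 8. The slice arr[::-1] selects indices [7, 6, 5, 4, 3, 2, 1, 0] (7->20, 6->18, 5->8, 4->20, 3->6, 2->5, 1->16, 0->14), giving [20, 18, 8, 20, 6, 5, 16, 14].

[20, 18, 8, 20, 6, 5, 16, 14]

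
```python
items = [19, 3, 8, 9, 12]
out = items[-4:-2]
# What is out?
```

items has length 5. The slice items[-4:-2] selects indices [1, 2] (1->3, 2->8), giving [3, 8].

[3, 8]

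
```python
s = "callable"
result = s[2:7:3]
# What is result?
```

s has length 8. The slice s[2:7:3] selects indices [2, 5] (2->'l', 5->'b'), giving 'lb'.

'lb'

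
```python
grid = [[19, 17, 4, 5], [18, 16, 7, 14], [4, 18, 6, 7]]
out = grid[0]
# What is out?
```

grid has 3 rows. Row 0 is [19, 17, 4, 5].

[19, 17, 4, 5]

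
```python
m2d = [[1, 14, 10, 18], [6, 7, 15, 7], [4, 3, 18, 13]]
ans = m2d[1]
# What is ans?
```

m2d has 3 rows. Row 1 is [6, 7, 15, 7].

[6, 7, 15, 7]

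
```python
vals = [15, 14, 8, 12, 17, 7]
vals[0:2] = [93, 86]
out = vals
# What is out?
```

vals starts as [15, 14, 8, 12, 17, 7] (length 6). The slice vals[0:2] covers indices [0, 1] with values [15, 14]. Replacing that slice with [93, 86] (same length) produces [93, 86, 8, 12, 17, 7].

[93, 86, 8, 12, 17, 7]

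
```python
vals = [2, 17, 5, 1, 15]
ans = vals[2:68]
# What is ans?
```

vals has length 5. The slice vals[2:68] selects indices [2, 3, 4] (2->5, 3->1, 4->15), giving [5, 1, 15].

[5, 1, 15]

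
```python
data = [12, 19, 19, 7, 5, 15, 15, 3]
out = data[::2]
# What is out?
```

data has length 8. The slice data[::2] selects indices [0, 2, 4, 6] (0->12, 2->19, 4->5, 6->15), giving [12, 19, 5, 15].

[12, 19, 5, 15]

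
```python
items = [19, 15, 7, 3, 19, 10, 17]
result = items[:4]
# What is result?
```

items has length 7. The slice items[:4] selects indices [0, 1, 2, 3] (0->19, 1->15, 2->7, 3->3), giving [19, 15, 7, 3].

[19, 15, 7, 3]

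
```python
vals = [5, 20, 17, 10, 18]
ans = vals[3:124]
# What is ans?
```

vals has length 5. The slice vals[3:124] selects indices [3, 4] (3->10, 4->18), giving [10, 18].

[10, 18]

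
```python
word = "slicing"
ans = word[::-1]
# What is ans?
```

word has length 7. The slice word[::-1] selects indices [6, 5, 4, 3, 2, 1, 0] (6->'g', 5->'n', 4->'i', 3->'c', 2->'i', 1->'l', 0->'s'), giving 'gnicils'.

'gnicils'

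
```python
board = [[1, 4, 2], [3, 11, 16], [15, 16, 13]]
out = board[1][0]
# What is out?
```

board[1] = [3, 11, 16]. Taking column 0 of that row yields 3.

3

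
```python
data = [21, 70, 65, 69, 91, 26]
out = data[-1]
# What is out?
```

data has length 6. Negative index -1 maps to positive index 6 + (-1) = 5. data[5] = 26.

26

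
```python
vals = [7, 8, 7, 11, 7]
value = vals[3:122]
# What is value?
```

vals has length 5. The slice vals[3:122] selects indices [3, 4] (3->11, 4->7), giving [11, 7].

[11, 7]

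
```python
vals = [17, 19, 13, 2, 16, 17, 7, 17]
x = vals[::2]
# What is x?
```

vals has length 8. The slice vals[::2] selects indices [0, 2, 4, 6] (0->17, 2->13, 4->16, 6->7), giving [17, 13, 16, 7].

[17, 13, 16, 7]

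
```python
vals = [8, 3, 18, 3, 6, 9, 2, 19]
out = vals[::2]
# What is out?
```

vals has length 8. The slice vals[::2] selects indices [0, 2, 4, 6] (0->8, 2->18, 4->6, 6->2), giving [8, 18, 6, 2].

[8, 18, 6, 2]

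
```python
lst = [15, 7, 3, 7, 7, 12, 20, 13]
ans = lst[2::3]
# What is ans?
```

lst has length 8. The slice lst[2::3] selects indices [2, 5] (2->3, 5->12), giving [3, 12].

[3, 12]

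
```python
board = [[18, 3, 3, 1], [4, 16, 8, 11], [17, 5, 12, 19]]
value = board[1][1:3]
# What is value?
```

board[1] = [4, 16, 8, 11]. board[1] has length 4. The slice board[1][1:3] selects indices [1, 2] (1->16, 2->8), giving [16, 8].

[16, 8]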